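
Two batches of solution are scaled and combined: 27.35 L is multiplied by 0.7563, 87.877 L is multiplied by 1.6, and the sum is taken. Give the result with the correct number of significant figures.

27.35 × 0.7563 = 20.684805 → 20.68 L (4 s.f., last digit at the 10^-2 place).
87.877 × 1.6 = 140.6032 → 1.4 × 10² L (2 s.f., last digit at the 10^1 place).
Sum: 161.288005 L; keep the coarser place, 10^1.
Result: 1.6 × 10² L.

1.6 × 10² L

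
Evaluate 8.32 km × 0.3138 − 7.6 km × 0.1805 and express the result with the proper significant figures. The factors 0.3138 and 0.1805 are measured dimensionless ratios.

1.2 km

8.32 × 0.3138 = 2.610816 → 2.61 km (3 s.f., last digit at the 10^-2 place).
7.6 × 0.1805 = 1.3718 → 1.4 km (2 s.f., last digit at the 10^-1 place).
Difference: 1.239016 km; keep the coarser place, 10^-1.
Result: 1.2 km.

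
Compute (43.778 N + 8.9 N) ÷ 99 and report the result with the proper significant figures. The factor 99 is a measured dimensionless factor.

43.778 N + 8.9 N = 52.678 N; the sum is limited to 1 decimal place (3 s.f.).
Carrying full precision, 52.678 ÷ 99 = 0.532101010101… N; 99 has 2 s.f., so the result keeps min(3, 2) = 2 s.f.
Rounded to 2 significant figures: 0.53 N.

0.53 N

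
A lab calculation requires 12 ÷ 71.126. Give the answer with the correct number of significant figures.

12 ÷ 71.126 = 0.168714675365…
Multiplication/division keeps the fewest significant figures: 12 → 2 s.f., 71.126 → 5 s.f.; limit is 2.
Rounded to 2 significant figures: 0.17.

0.17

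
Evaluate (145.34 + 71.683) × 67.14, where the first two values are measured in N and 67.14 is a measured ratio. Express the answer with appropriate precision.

1.457 × 10^4 N

145.34 N + 71.683 N = 217.023 N; the sum is limited to 2 decimal places (5 s.f.).
Carrying full precision, 217.023 × 67.14 = 14570.92422 N; 67.14 has 4 s.f., so the result keeps min(5, 4) = 4 s.f.
Rounded to 4 significant figures: 1.457 × 10^4 N.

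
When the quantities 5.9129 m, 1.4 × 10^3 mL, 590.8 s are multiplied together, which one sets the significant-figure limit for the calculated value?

1.4 × 10^3 mL

5.9129 m → 5 s.f.; 1.4 × 10^3 mL → 2 s.f.; 590.8 s → 4 s.f.
The fewest is 2 significant figures, from 1.4 × 10^3 mL.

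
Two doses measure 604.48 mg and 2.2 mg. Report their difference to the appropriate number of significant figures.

6.023 × 10^2 mg

604.48 mg − 2.2 mg = 602.28 mg.
Addition/subtraction keeps the fewest decimal places: 604.48 → 2 decimal places, 2.2 → 1 decimal place; limit is 1.
Rounded to 1 decimal place: 6.023 × 10^2 mg.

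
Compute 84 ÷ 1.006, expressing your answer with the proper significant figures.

83

84 ÷ 1.006 = 83.4990059642…
Multiplication/division keeps the fewest significant figures: 84 → 2 s.f., 1.006 → 4 s.f.; limit is 2.
Rounded to 2 significant figures: 83.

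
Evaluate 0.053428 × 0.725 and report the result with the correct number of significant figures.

0.053428 × 0.725 = 0.0387353
Multiplication/division keeps the fewest significant figures: 0.053428 → 5 s.f., 0.725 → 3 s.f.; limit is 3.
Rounded to 3 significant figures: 0.0387.

0.0387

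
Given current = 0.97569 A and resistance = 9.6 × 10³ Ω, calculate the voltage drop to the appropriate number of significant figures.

9.4 × 10³ V

voltage drop = 0.97569 A × 9.6 × 10³ Ω = 9366.624 V.
0.97569 has 5 significant figures; 9.6 × 10³ has 2.
Division/multiplication keeps the fewest: 2 significant figures.
Rounded: 9.4 × 10³ V.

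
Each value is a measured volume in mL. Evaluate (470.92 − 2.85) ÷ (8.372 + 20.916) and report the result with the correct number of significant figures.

470.92 − 2.85 = 468.07, limited to 2 d.p. → 5 s.f.; 8.372 + 20.916 = 29.288, limited to 3 d.p. → 5 s.f.
Carrying full precision, 468.07 ÷ 29.288 = 15.981630702…; keep min(5, 5) = 5 s.f.
Rounded to 5 significant figures: 15.982.

15.982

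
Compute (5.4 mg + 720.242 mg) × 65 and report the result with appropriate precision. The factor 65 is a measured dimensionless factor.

4.7 × 10⁴ mg

5.4 mg + 720.242 mg = 725.642 mg; the sum is limited to 1 decimal place (4 s.f.).
Carrying full precision, 725.642 × 65 = 47166.73 mg; 65 has 2 s.f., so the result keeps min(4, 2) = 2 s.f.
Rounded to 2 significant figures: 4.7 × 10⁴ mg.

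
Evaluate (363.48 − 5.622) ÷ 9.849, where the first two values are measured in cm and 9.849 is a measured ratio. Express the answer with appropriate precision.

36.33 cm

363.48 cm − 5.622 cm = 357.858 cm; the difference is limited to 2 decimal places (5 s.f.).
Carrying full precision, 357.858 ÷ 9.849 = 36.334450198… cm; 9.849 has 4 s.f., so the result keeps min(5, 4) = 4 s.f.
Rounded to 4 significant figures: 36.33 cm.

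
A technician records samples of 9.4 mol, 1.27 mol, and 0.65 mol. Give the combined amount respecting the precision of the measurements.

11.3 mol

9.4 mol + 1.27 mol + 0.65 mol = 11.32 mol.
Addition/subtraction keeps the fewest decimal places: 9.4 → 1 decimal place, 1.27 → 2 decimal places, 0.65 → 2 decimal places; limit is 1.
Rounded to 1 decimal place: 11.3 mol.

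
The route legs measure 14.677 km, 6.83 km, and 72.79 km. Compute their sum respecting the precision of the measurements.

94.30 km

14.677 km + 6.83 km + 72.79 km = 94.297 km.
Addition/subtraction keeps the fewest decimal places: 14.677 → 3 decimal places, 6.83 → 2 decimal places, 72.79 → 2 decimal places; limit is 2.
Rounded to 2 decimal places: 94.30 km.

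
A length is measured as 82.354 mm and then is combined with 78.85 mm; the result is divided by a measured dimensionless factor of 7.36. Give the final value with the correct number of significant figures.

21.9 mm

82.354 mm + 78.85 mm = 161.204 mm; the sum is limited to 2 decimal places (5 s.f.).
Carrying full precision, 161.204 ÷ 7.36 = 21.9027173913… mm; 7.36 has 3 s.f., so the result keeps min(5, 3) = 3 s.f.
Rounded to 3 significant figures: 21.9 mm.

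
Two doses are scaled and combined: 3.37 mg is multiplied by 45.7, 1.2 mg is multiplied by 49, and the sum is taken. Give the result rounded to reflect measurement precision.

3.37 × 45.7 = 154.009 → 154 mg (3 s.f., last digit at the 10^0 place).
1.2 × 49 = 58.8 → 59 mg (2 s.f., last digit at the 10^0 place).
Sum: 212.809 mg; keep the coarser place, 10^0.
Result: 213 mg.

213 mg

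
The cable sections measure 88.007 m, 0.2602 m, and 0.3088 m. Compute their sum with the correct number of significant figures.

88.007 m + 0.2602 m + 0.3088 m = 88.5760 m.
Addition/subtraction keeps the fewest decimal places: 88.007 → 3 decimal places, 0.2602 → 4 decimal places, 0.3088 → 4 decimal places; limit is 3.
Rounded to 3 decimal places: 88.576 m.

88.576 m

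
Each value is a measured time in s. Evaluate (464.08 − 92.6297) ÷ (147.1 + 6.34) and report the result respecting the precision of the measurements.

2.421

464.08 − 92.6297 = 371.4503, limited to 2 d.p. → 5 s.f.; 147.1 + 6.34 = 153.44, limited to 1 d.p. → 4 s.f.
Carrying full precision, 371.4503 ÷ 153.44 = 2.42081790928…; keep min(5, 4) = 4 s.f.
Rounded to 4 significant figures: 2.421.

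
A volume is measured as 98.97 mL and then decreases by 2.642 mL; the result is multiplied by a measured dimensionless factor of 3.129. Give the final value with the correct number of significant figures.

3.014 × 10² mL

98.97 mL − 2.642 mL = 96.328 mL; the difference is limited to 2 decimal places (4 s.f.).
Carrying full precision, 96.328 × 3.129 = 301.410312 mL; 3.129 has 4 s.f., so the result keeps min(4, 4) = 4 s.f.
Rounded to 4 significant figures: 3.014 × 10² mL.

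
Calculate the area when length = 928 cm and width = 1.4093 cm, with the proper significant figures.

1.31 × 10^3 cm²

area = 928 cm × 1.4093 cm = 1307.8304 cm².
928 has 3 significant figures; 1.4093 has 5.
Division/multiplication keeps the fewest: 3 significant figures.
Rounded: 1.31 × 10^3 cm².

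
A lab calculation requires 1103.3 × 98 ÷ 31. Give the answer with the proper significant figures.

3.5 × 10³

1103.3 × 98 ÷ 31 = 3487.8516129…
Multiplication/division keeps the fewest significant figures: 1103.3 → 5 s.f., 98 → 2 s.f., 31 → 2 s.f.; limit is 2.
Rounded to 2 significant figures: 3.5 × 10³.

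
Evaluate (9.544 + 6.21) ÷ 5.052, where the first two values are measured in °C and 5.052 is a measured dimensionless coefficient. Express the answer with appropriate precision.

9.544 °C + 6.21 °C = 15.754 °C; the sum is limited to 2 decimal places (4 s.f.).
Carrying full precision, 15.754 ÷ 5.052 = 3.11836896279… °C; 5.052 has 4 s.f., so the result keeps min(4, 4) = 4 s.f.
Rounded to 4 significant figures: 3.118 °C.

3.118 °C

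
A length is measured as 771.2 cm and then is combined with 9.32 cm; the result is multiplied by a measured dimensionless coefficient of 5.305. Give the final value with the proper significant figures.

4141 cm

771.2 cm + 9.32 cm = 780.52 cm; the sum is limited to 1 decimal place (4 s.f.).
Carrying full precision, 780.52 × 5.305 = 4140.6586 cm; 5.305 has 4 s.f., so the result keeps min(4, 4) = 4 s.f.
Rounded to 4 significant figures: 4141 cm.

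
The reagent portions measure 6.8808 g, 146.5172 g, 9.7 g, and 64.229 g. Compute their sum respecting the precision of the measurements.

227.3 g

6.8808 g + 146.5172 g + 9.7 g + 64.229 g = 227.3270 g.
Addition/subtraction keeps the fewest decimal places: 6.8808 → 4 decimal places, 146.5172 → 4 decimal places, 9.7 → 1 decimal place, 64.229 → 3 decimal places; limit is 1.
Rounded to 1 decimal place: 227.3 g.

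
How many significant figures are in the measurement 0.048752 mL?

0.048752: leading zeros are not significant.

5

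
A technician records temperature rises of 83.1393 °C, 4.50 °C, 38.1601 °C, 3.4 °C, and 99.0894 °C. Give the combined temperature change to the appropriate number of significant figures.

83.1393 °C + 4.50 °C + 38.1601 °C + 3.4 °C + 99.0894 °C = 228.2888 °C.
Addition/subtraction keeps the fewest decimal places: 83.1393 → 4 decimal places, 4.50 → 2 decimal places, 38.1601 → 4 decimal places, 3.4 → 1 decimal place, 99.0894 → 4 decimal places; limit is 1.
Rounded to 1 decimal place: 228.3 °C.

228.3 °C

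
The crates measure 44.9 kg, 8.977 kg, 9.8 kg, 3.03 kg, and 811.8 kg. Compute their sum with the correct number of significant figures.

878.5 kg

44.9 kg + 8.977 kg + 9.8 kg + 3.03 kg + 811.8 kg = 878.507 kg.
Addition/subtraction keeps the fewest decimal places: 44.9 → 1 decimal place, 8.977 → 3 decimal places, 9.8 → 1 decimal place, 3.03 → 2 decimal places, 811.8 → 1 decimal place; limit is 1.
Rounded to 1 decimal place: 878.5 kg.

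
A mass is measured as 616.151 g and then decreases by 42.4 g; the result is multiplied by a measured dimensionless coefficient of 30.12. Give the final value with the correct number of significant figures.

1.728 × 10⁴ g

616.151 g − 42.4 g = 573.751 g; the difference is limited to 1 decimal place (4 s.f.).
Carrying full precision, 573.751 × 30.12 = 17281.38012 g; 30.12 has 4 s.f., so the result keeps min(4, 4) = 4 s.f.
Rounded to 4 significant figures: 1.728 × 10⁴ g.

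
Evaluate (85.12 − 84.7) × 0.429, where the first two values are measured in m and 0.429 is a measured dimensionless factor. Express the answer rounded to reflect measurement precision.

0.2 m

85.12 m − 84.7 m = 0.42 m; the difference is limited to 1 decimal place (1 s.f.).
Carrying full precision, 0.42 × 0.429 = 0.18018 m; 0.429 has 3 s.f., so the result keeps min(1, 3) = 1 s.f.
Rounded to 1 significant figure: 0.2 m.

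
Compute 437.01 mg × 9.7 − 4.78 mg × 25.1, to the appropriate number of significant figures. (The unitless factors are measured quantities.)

437.01 × 9.7 = 4238.997 → 4.2 × 10³ mg (2 s.f., last digit at the 10^2 place).
4.78 × 25.1 = 119.978 → 120. mg (3 s.f., last digit at the 10^0 place).
Difference: 4119.019 mg; keep the coarser place, 10^2.
Result: 4.1 × 10³ mg.

4.1 × 10³ mg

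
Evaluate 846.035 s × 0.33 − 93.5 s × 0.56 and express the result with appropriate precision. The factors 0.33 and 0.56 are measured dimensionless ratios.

2.3 × 10² s

846.035 × 0.33 = 279.19155 → 2.8 × 10² s (2 s.f., last digit at the 10^1 place).
93.5 × 0.56 = 52.36 → 52 s (2 s.f., last digit at the 10^0 place).
Difference: 226.83155 s; keep the coarser place, 10^1.
Result: 2.3 × 10² s.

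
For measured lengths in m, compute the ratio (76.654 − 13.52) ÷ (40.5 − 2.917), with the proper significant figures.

76.654 − 13.52 = 63.134, limited to 2 d.p. → 4 s.f.; 40.5 − 2.917 = 37.583, limited to 1 d.p. → 3 s.f.
Carrying full precision, 63.134 ÷ 37.583 = 1.67985525371…; keep min(4, 3) = 3 s.f.
Rounded to 3 significant figures: 1.68.

1.68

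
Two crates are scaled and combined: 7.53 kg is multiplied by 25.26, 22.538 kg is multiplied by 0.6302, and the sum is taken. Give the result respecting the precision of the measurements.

204 kg

7.53 × 25.26 = 190.2078 → 1.90 × 10^2 kg (3 s.f., last digit at the 10^0 place).
22.538 × 0.6302 = 14.2034476 → 14.20 kg (4 s.f., last digit at the 10^-2 place).
Sum: 204.4112476 kg; keep the coarser place, 10^0.
Result: 204 kg.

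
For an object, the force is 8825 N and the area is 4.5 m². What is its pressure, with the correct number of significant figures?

pressure = 8825 N ÷ 4.5 m² = 1961.11111111… Pa.
8825 has 4 significant figures; 4.5 has 2.
Division/multiplication keeps the fewest: 2 significant figures.
Rounded: 2.0 × 10³ Pa.

2.0 × 10³ Pa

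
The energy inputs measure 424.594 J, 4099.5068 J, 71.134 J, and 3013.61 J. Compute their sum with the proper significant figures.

424.594 J + 4099.5068 J + 71.134 J + 3013.61 J = 7608.8448 J.
Addition/subtraction keeps the fewest decimal places: 424.594 → 3 decimal places, 4099.5068 → 4 decimal places, 71.134 → 3 decimal places, 3013.61 → 2 decimal places; limit is 2.
Rounded to 2 decimal places: 7.60884 × 10³ J.

7.60884 × 10³ J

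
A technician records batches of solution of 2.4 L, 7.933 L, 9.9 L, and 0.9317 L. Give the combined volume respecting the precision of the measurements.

21.2 L

2.4 L + 7.933 L + 9.9 L + 0.9317 L = 21.1647 L.
Addition/subtraction keeps the fewest decimal places: 2.4 → 1 decimal place, 7.933 → 3 decimal places, 9.9 → 1 decimal place, 0.9317 → 4 decimal places; limit is 1.
Rounded to 1 decimal place: 21.2 L.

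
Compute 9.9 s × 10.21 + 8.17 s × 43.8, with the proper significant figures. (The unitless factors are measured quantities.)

4.6 × 10² s

9.9 × 10.21 = 101.079 → 1.0 × 10² s (2 s.f., last digit at the 10^1 place).
8.17 × 43.8 = 357.846 → 358 s (3 s.f., last digit at the 10^0 place).
Sum: 458.925 s; keep the coarser place, 10^1.
Result: 4.6 × 10² s.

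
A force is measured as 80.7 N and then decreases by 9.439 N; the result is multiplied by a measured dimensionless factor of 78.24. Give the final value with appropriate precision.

5.58 × 10³ N

80.7 N − 9.439 N = 71.261 N; the difference is limited to 1 decimal place (3 s.f.).
Carrying full precision, 71.261 × 78.24 = 5575.46064 N; 78.24 has 4 s.f., so the result keeps min(3, 4) = 3 s.f.
Rounded to 3 significant figures: 5.58 × 10³ N.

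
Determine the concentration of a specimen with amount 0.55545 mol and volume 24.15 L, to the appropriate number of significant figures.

concentration = 0.55545 mol ÷ 24.15 L = 0.023 mol/L.
0.55545 has 5 significant figures; 24.15 has 4.
Division/multiplication keeps the fewest: 4 significant figures.
Rounded: 0.02300 mol/L.

0.02300 mol/L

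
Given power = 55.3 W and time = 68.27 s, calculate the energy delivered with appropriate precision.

3.78 × 10^3 J

energy delivered = 55.3 W × 68.27 s = 3775.331 J.
55.3 has 3 significant figures; 68.27 has 4.
Division/multiplication keeps the fewest: 3 significant figures.
Rounded: 3.78 × 10^3 J.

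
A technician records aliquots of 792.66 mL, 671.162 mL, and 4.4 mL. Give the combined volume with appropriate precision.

792.66 mL + 671.162 mL + 4.4 mL = 1468.222 mL.
Addition/subtraction keeps the fewest decimal places: 792.66 → 2 decimal places, 671.162 → 3 decimal places, 4.4 → 1 decimal place; limit is 1.
Rounded to 1 decimal place: 1.4682 × 10^3 mL.

1.4682 × 10^3 mL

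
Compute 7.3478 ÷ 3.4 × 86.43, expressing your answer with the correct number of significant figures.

1.9 × 10^2

7.3478 ÷ 3.4 × 86.43 = 186.785398235…
Multiplication/division keeps the fewest significant figures: 7.3478 → 5 s.f., 3.4 → 2 s.f., 86.43 → 4 s.f.; limit is 2.
Rounded to 2 significant figures: 1.9 × 10^2.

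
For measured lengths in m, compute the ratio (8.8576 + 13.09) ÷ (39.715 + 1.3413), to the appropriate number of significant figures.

0.5346

8.8576 + 13.09 = 21.9476, limited to 2 d.p. → 4 s.f.; 39.715 + 1.3413 = 41.0563, limited to 3 d.p. → 5 s.f.
Carrying full precision, 21.9476 ÷ 41.0563 = 0.534573256723…; keep min(4, 5) = 4 s.f.
Rounded to 4 significant figures: 0.5346.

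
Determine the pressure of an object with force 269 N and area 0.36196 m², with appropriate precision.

743 Pa

pressure = 269 N ÷ 0.36196 m² = 743.176041552… Pa.
269 has 3 significant figures; 0.36196 has 5.
Division/multiplication keeps the fewest: 3 significant figures.
Rounded: 743 Pa.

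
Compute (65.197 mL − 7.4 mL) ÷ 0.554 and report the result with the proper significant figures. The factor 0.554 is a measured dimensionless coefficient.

1.04 × 10² mL

65.197 mL − 7.4 mL = 57.797 mL; the difference is limited to 1 decimal place (3 s.f.).
Carrying full precision, 57.797 ÷ 0.554 = 104.326714801… mL; 0.554 has 3 s.f., so the result keeps min(3, 3) = 3 s.f.
Rounded to 3 significant figures: 1.04 × 10² mL.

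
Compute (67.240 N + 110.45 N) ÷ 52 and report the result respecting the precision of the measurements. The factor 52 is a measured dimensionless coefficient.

67.240 N + 110.45 N = 177.690 N; the sum is limited to 2 decimal places (5 s.f.).
Carrying full precision, 177.690 ÷ 52 = 3.41711538462… N; 52 has 2 s.f., so the result keeps min(5, 2) = 2 s.f.
Rounded to 2 significant figures: 3.4 N.

3.4 N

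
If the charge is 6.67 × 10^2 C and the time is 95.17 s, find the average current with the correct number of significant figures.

average current = 6.67 × 10^2 C ÷ 95.17 s = 7.00851108543… A.
6.67 × 10^2 has 3 significant figures; 95.17 has 4.
Division/multiplication keeps the fewest: 3 significant figures.
Rounded: 7.01 A.

7.01 A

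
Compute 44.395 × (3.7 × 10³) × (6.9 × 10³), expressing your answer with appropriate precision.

44.395 × (3.7 × 10³) × (6.9 × 10³) = 1.13340435 × 10^9
Multiplication/division keeps the fewest significant figures: 44.395 → 5 s.f., 3.7 × 10³ → 2 s.f., 6.9 × 10³ → 2 s.f.; limit is 2.
Rounded to 2 significant figures: 1.1 × 10⁹.

1.1 × 10⁹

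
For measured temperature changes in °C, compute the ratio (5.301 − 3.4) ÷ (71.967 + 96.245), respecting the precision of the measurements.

5.301 − 3.4 = 1.901, limited to 1 d.p. → 2 s.f.; 71.967 + 96.245 = 168.212, limited to 3 d.p. → 6 s.f.
Carrying full precision, 1.901 ÷ 168.212 = 0.0113012151333…; keep min(2, 6) = 2 s.f.
Rounded to 2 significant figures: 0.011.

0.011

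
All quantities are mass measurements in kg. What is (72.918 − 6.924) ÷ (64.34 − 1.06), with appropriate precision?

72.918 − 6.924 = 65.994, limited to 3 d.p. → 5 s.f.; 64.34 − 1.06 = 63.28, limited to 2 d.p. → 4 s.f.
Carrying full precision, 65.994 ÷ 63.28 = 1.04288874842…; keep min(5, 4) = 4 s.f.
Rounded to 4 significant figures: 1.043.

1.043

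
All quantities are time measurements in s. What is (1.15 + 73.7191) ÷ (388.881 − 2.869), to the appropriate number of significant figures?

0.1940

1.15 + 73.7191 = 74.8691, limited to 2 d.p. → 4 s.f.; 388.881 − 2.869 = 386.012, limited to 3 d.p. → 6 s.f.
Carrying full precision, 74.8691 ÷ 386.012 = 0.193955369263…; keep min(4, 6) = 4 s.f.
Rounded to 4 significant figures: 0.1940.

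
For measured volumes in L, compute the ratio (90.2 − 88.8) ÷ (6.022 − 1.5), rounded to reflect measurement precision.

0.31

90.2 − 88.8 = 1.4, limited to 1 d.p. → 2 s.f.; 6.022 − 1.5 = 4.522, limited to 1 d.p. → 2 s.f.
Carrying full precision, 1.4 ÷ 4.522 = 0.30959752322…; keep min(2, 2) = 2 s.f.
Rounded to 2 significant figures: 0.31.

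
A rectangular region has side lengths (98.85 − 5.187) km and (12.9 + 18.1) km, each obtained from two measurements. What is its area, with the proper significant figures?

98.85 − 5.187 = 93.663, limited to 2 d.p. → 4 s.f.; 12.9 + 18.1 = 31.0, limited to 1 d.p. → 3 s.f.
Carrying full precision, 93.663 × 31.0 = 2903.553; keep min(4, 3) = 3 s.f.
Rounded to 3 significant figures: 2.90 × 10³ km².

2.90 × 10³ km²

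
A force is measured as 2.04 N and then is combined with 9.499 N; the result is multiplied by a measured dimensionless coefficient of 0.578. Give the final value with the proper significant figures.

2.04 N + 9.499 N = 11.539 N; the sum is limited to 2 decimal places (4 s.f.).
Carrying full precision, 11.539 × 0.578 = 6.669542 N; 0.578 has 3 s.f., so the result keeps min(4, 3) = 3 s.f.
Rounded to 3 significant figures: 6.67 N.

6.67 N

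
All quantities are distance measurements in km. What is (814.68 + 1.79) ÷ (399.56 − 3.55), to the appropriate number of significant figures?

814.68 + 1.79 = 816.47, limited to 2 d.p. → 5 s.f.; 399.56 − 3.55 = 396.01, limited to 2 d.p. → 5 s.f.
Carrying full precision, 816.47 ÷ 396.01 = 2.06174086513…; keep min(5, 5) = 5 s.f.
Rounded to 5 significant figures: 2.0617.

2.0617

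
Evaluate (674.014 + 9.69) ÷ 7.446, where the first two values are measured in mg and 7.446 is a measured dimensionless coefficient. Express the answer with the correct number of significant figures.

674.014 mg + 9.69 mg = 683.704 mg; the sum is limited to 2 decimal places (5 s.f.).
Carrying full precision, 683.704 ÷ 7.446 = 91.8216492076… mg; 7.446 has 4 s.f., so the result keeps min(5, 4) = 4 s.f.
Rounded to 4 significant figures: 91.82 mg.

91.82 mg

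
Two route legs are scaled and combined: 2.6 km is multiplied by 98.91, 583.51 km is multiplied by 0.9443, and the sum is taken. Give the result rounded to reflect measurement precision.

2.6 × 98.91 = 257.166 → 2.6 × 10^2 km (2 s.f., last digit at the 10^1 place).
583.51 × 0.9443 = 551.008493 → 551.0 km (4 s.f., last digit at the 10^-1 place).
Sum: 808.174493 km; keep the coarser place, 10^1.
Result: 8.1 × 10^2 km.

8.1 × 10^2 km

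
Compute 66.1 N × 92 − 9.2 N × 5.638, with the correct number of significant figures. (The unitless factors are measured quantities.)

6.0 × 10^3 N

66.1 × 92 = 6081.2 → 6.1 × 10^3 N (2 s.f., last digit at the 10^2 place).
9.2 × 5.638 = 51.8696 → 52 N (2 s.f., last digit at the 10^0 place).
Difference: 6029.3304 N; keep the coarser place, 10^2.
Result: 6.0 × 10^3 N.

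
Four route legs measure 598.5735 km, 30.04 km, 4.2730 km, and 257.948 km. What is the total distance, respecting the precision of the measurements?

890.83 km

598.5735 km + 30.04 km + 4.2730 km + 257.948 km = 890.8345 km.
Addition/subtraction keeps the fewest decimal places: 598.5735 → 4 decimal places, 30.04 → 2 decimal places, 4.2730 → 4 decimal places, 257.948 → 3 decimal places; limit is 2.
Rounded to 2 decimal places: 890.83 km.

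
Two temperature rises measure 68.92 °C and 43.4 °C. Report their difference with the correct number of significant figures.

25.5 °C

68.92 °C − 43.4 °C = 25.52 °C.
Addition/subtraction keeps the fewest decimal places: 68.92 → 2 decimal places, 43.4 → 1 decimal place; limit is 1.
Rounded to 1 decimal place: 25.5 °C.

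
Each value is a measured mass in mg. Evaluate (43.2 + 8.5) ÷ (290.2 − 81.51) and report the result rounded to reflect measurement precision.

0.248

43.2 + 8.5 = 51.7, limited to 1 d.p. → 3 s.f.; 290.2 − 81.51 = 208.69, limited to 1 d.p. → 4 s.f.
Carrying full precision, 51.7 ÷ 208.69 = 0.24773587618…; keep min(3, 4) = 3 s.f.
Rounded to 3 significant figures: 0.248.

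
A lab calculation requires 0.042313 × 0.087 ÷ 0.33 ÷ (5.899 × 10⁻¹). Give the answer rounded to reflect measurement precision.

0.019

0.042313 × 0.087 ÷ 0.33 ÷ (5.899 × 10⁻¹) = 0.0189104008384…
Multiplication/division keeps the fewest significant figures: 0.042313 → 5 s.f., 0.087 → 2 s.f., 0.33 → 2 s.f., 5.899 × 10⁻¹ → 4 s.f.; limit is 2.
Rounded to 2 significant figures: 0.019.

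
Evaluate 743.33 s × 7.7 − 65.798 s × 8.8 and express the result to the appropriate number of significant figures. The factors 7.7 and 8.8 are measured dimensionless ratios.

743.33 × 7.7 = 5723.641 → 5.7 × 10^3 s (2 s.f., last digit at the 10^2 place).
65.798 × 8.8 = 579.0224 → 5.8 × 10^2 s (2 s.f., last digit at the 10^1 place).
Difference: 5144.6186 s; keep the coarser place, 10^2.
Result: 5.1 × 10^3 s.

5.1 × 10^3 s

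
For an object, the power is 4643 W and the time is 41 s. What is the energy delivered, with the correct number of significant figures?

energy delivered = 4643 W × 41 s = 190363 J.
4643 has 4 significant figures; 41 has 2.
Division/multiplication keeps the fewest: 2 significant figures.
Rounded: 1.9 × 10^5 J.

1.9 × 10^5 J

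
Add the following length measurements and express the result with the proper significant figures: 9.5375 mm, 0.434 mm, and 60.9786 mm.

9.5375 mm + 0.434 mm + 60.9786 mm = 70.9501 mm.
Addition/subtraction keeps the fewest decimal places: 9.5375 → 4 decimal places, 0.434 → 3 decimal places, 60.9786 → 4 decimal places; limit is 3.
Rounded to 3 decimal places: 70.950 mm.

70.950 mm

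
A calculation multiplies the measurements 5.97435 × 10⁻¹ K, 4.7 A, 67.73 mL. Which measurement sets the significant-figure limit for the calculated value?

5.97435 × 10⁻¹ K → 6 s.f.; 4.7 A → 2 s.f.; 67.73 mL → 4 s.f.
The fewest is 2 significant figures, from 4.7 A.

4.7 A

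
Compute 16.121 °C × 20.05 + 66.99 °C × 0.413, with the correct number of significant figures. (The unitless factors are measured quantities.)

16.121 × 20.05 = 323.22605 → 323.2 °C (4 s.f., last digit at the 10^-1 place).
66.99 × 0.413 = 27.66687 → 27.7 °C (3 s.f., last digit at the 10^-1 place).
Sum: 350.89292 °C; keep the coarser place, 10^-1.
Result: 350.9 °C.

350.9 °C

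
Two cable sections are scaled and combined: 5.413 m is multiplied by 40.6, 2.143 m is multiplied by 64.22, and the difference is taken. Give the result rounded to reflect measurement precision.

5.413 × 40.6 = 219.7678 → 220. m (3 s.f., last digit at the 10^0 place).
2.143 × 64.22 = 137.62346 → 137.6 m (4 s.f., last digit at the 10^-1 place).
Difference: 82.14434 m; keep the coarser place, 10^0.
Result: 82 m.

82 m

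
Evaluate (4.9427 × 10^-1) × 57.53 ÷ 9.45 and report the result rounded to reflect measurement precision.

(4.9427 × 10^-1) × 57.53 ÷ 9.45 = 3.00903207407…
Multiplication/division keeps the fewest significant figures: 4.9427 × 10^-1 → 5 s.f., 57.53 → 4 s.f., 9.45 → 3 s.f.; limit is 3.
Rounded to 3 significant figures: 3.01.

3.01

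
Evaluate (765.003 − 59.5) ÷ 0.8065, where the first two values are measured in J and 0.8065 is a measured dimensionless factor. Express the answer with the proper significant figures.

765.003 J − 59.5 J = 705.503 J; the difference is limited to 1 decimal place (4 s.f.).
Carrying full precision, 705.503 ÷ 0.8065 = 874.771233726… J; 0.8065 has 4 s.f., so the result keeps min(4, 4) = 4 s.f.
Rounded to 4 significant figures: 874.8 J.

874.8 J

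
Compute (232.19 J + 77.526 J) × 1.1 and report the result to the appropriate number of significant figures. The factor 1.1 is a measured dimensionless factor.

3.4 × 10^2 J

232.19 J + 77.526 J = 309.716 J; the sum is limited to 2 decimal places (5 s.f.).
Carrying full precision, 309.716 × 1.1 = 340.6876 J; 1.1 has 2 s.f., so the result keeps min(5, 2) = 2 s.f.
Rounded to 2 significant figures: 3.4 × 10^2 J.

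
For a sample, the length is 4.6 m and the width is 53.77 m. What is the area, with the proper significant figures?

area = 4.6 m × 53.77 m = 247.342 m².
4.6 has 2 significant figures; 53.77 has 4.
Division/multiplication keeps the fewest: 2 significant figures.
Rounded: 2.5 × 10^2 m².

2.5 × 10^2 m²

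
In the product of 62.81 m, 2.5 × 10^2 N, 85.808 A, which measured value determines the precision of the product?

2.5 × 10^2 N

62.81 m → 4 s.f.; 2.5 × 10^2 N → 2 s.f.; 85.808 A → 5 s.f.
The fewest is 2 significant figures, from 2.5 × 10^2 N.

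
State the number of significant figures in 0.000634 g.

0.000634: leading zeros are not significant.

3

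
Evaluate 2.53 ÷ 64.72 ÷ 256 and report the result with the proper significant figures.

2.53 ÷ 64.72 ÷ 256 = 0.000152701058405…
Multiplication/division keeps the fewest significant figures: 2.53 → 3 s.f., 64.72 → 4 s.f., 256 → 3 s.f.; limit is 3.
Rounded to 3 significant figures: 1.53 × 10^-4.

1.53 × 10^-4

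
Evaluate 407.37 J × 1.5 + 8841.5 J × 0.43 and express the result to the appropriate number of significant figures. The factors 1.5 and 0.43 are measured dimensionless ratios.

407.37 × 1.5 = 611.055 → 6.1 × 10^2 J (2 s.f., last digit at the 10^1 place).
8841.5 × 0.43 = 3801.845 → 3.8 × 10^3 J (2 s.f., last digit at the 10^2 place).
Sum: 4412.9 J; keep the coarser place, 10^2.
Result: 4.4 × 10^3 J.

4.4 × 10^3 J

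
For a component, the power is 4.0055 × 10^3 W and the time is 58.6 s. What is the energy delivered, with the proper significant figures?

2.35 × 10^5 J

energy delivered = 4.0055 × 10^3 W × 58.6 s = 234722.3 J.
4.0055 × 10^3 has 5 significant figures; 58.6 has 3.
Division/multiplication keeps the fewest: 3 significant figures.
Rounded: 2.35 × 10^5 J.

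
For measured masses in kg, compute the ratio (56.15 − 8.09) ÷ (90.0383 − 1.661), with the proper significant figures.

0.5438

56.15 − 8.09 = 48.06, limited to 2 d.p. → 4 s.f.; 90.0383 − 1.661 = 88.3773, limited to 3 d.p. → 5 s.f.
Carrying full precision, 48.06 ÷ 88.3773 = 0.543804800554…; keep min(4, 5) = 4 s.f.
Rounded to 4 significant figures: 0.5438.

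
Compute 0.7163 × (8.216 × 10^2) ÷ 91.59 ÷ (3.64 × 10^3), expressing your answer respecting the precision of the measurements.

0.00177

0.7163 × (8.216 × 10^2) ÷ 91.59 ÷ (3.64 × 10^3) = 0.00176524885749…
Multiplication/division keeps the fewest significant figures: 0.7163 → 4 s.f., 8.216 × 10^2 → 4 s.f., 91.59 → 4 s.f., 3.64 × 10^3 → 3 s.f.; limit is 3.
Rounded to 3 significant figures: 0.00177.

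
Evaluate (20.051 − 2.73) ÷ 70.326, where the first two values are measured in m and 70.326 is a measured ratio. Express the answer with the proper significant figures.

2.463 × 10^-1 m

20.051 m − 2.73 m = 17.321 m; the difference is limited to 2 decimal places (4 s.f.).
Carrying full precision, 17.321 ÷ 70.326 = 0.246295822313… m; 70.326 has 5 s.f., so the result keeps min(4, 5) = 4 s.f.
Rounded to 4 significant figures: 2.463 × 10^-1 m.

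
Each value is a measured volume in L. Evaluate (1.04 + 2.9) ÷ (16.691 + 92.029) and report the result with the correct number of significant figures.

0.036

1.04 + 2.9 = 3.94, limited to 1 d.p. → 2 s.f.; 16.691 + 92.029 = 108.720, limited to 3 d.p. → 6 s.f.
Carrying full precision, 3.94 ÷ 108.720 = 0.0362398822664…; keep min(2, 6) = 2 s.f.
Rounded to 2 significant figures: 0.036.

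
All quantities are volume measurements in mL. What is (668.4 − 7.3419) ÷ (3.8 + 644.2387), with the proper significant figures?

1.020

668.4 − 7.3419 = 661.0581, limited to 1 d.p. → 4 s.f.; 3.8 + 644.2387 = 648.0387, limited to 1 d.p. → 4 s.f.
Carrying full precision, 661.0581 ÷ 648.0387 = 1.02009046682…; keep min(4, 4) = 4 s.f.
Rounded to 4 significant figures: 1.020.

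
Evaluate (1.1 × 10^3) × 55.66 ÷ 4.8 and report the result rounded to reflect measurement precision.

(1.1 × 10^3) × 55.66 ÷ 4.8 = 12755.4166667…
Multiplication/division keeps the fewest significant figures: 1.1 × 10^3 → 2 s.f., 55.66 → 4 s.f., 4.8 → 2 s.f.; limit is 2.
Rounded to 2 significant figures: 1.3 × 10^4.

1.3 × 10^4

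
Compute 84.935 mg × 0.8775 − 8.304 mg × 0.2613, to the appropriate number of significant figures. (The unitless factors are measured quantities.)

84.935 × 0.8775 = 74.5304625 → 74.53 mg (4 s.f., last digit at the 10^-2 place).
8.304 × 0.2613 = 2.1698352 → 2.170 mg (4 s.f., last digit at the 10^-3 place).
Difference: 72.3606273 mg; keep the coarser place, 10^-2.
Result: 72.36 mg.

72.36 mg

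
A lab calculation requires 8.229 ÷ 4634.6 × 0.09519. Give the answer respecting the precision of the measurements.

8.229 ÷ 4634.6 × 0.09519 = 0.000169015343287…
Multiplication/division keeps the fewest significant figures: 8.229 → 4 s.f., 4634.6 → 5 s.f., 0.09519 → 4 s.f.; limit is 4.
Rounded to 4 significant figures: 1.690 × 10⁻⁴.

1.690 × 10⁻⁴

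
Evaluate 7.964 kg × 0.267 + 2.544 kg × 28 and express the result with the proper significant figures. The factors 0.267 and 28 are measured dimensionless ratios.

7.964 × 0.267 = 2.126388 → 2.13 kg (3 s.f., last digit at the 10^-2 place).
2.544 × 28 = 71.232 → 71 kg (2 s.f., last digit at the 10^0 place).
Sum: 73.358388 kg; keep the coarser place, 10^0.
Result: 73 kg.

73 kg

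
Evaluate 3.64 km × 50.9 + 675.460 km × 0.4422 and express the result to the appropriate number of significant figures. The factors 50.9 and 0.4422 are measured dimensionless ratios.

484 km

3.64 × 50.9 = 185.276 → 1.85 × 10^2 km (3 s.f., last digit at the 10^0 place).
675.460 × 0.4422 = 298.688412 → 298.7 km (4 s.f., last digit at the 10^-1 place).
Sum: 483.964412 km; keep the coarser place, 10^0.
Result: 484 km.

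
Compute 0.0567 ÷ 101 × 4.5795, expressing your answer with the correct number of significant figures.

2.57 × 10⁻³

0.0567 ÷ 101 × 4.5795 = 0.00257086782178…
Multiplication/division keeps the fewest significant figures: 0.0567 → 3 s.f., 101 → 3 s.f., 4.5795 → 5 s.f.; limit is 3.
Rounded to 3 significant figures: 2.57 × 10⁻³.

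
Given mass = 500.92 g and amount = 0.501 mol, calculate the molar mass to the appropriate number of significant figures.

molar mass = 500.92 g ÷ 0.501 mol = 999.840319361… g/mol.
500.92 has 5 significant figures; 0.501 has 3.
Division/multiplication keeps the fewest: 3 significant figures.
Rounded: 1.00 × 10^3 g/mol.

1.00 × 10^3 g/mol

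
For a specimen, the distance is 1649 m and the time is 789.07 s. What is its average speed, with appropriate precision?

average speed = 1649 m ÷ 789.07 s = 2.08980191871… m/s.
1649 has 4 significant figures; 789.07 has 5.
Division/multiplication keeps the fewest: 4 significant figures.
Rounded: 2.090 m/s.

2.090 m/s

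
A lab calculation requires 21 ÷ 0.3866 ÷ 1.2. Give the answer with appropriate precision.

45

21 ÷ 0.3866 ÷ 1.2 = 45.2664252457…
Multiplication/division keeps the fewest significant figures: 21 → 2 s.f., 0.3866 → 4 s.f., 1.2 → 2 s.f.; limit is 2.
Rounded to 2 significant figures: 45.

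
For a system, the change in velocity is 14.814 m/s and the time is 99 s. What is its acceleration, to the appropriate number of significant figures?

acceleration = 14.814 m/s ÷ 99 s = 0.149636363636… m/s².
14.814 has 5 significant figures; 99 has 2.
Division/multiplication keeps the fewest: 2 significant figures.
Rounded: 1.5 × 10^-1 m/s².

1.5 × 10^-1 m/s²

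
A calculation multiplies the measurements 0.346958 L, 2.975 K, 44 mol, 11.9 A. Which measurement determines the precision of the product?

0.346958 L → 6 s.f.; 2.975 K → 4 s.f.; 44 mol → 2 s.f.; 11.9 A → 3 s.f.
The fewest is 2 significant figures, from 44 mol.

44 mol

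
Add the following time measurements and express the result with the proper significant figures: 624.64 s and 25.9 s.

650.5 s

624.64 s + 25.9 s = 650.54 s.
Addition/subtraction keeps the fewest decimal places: 624.64 → 2 decimal places, 25.9 → 1 decimal place; limit is 1.
Rounded to 1 decimal place: 650.5 s.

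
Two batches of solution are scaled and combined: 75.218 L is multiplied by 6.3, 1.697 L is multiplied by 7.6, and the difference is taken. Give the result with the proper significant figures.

75.218 × 6.3 = 473.8734 → 4.7 × 10^2 L (2 s.f., last digit at the 10^1 place).
1.697 × 7.6 = 12.8972 → 13 L (2 s.f., last digit at the 10^0 place).
Difference: 460.9762 L; keep the coarser place, 10^1.
Result: 4.6 × 10^2 L.

4.6 × 10^2 L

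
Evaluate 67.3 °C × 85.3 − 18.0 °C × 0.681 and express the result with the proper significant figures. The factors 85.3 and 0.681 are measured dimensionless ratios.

67.3 × 85.3 = 5740.69 → 5.74 × 10³ °C (3 s.f., last digit at the 10^1 place).
18.0 × 0.681 = 12.258 → 12.3 °C (3 s.f., last digit at the 10^-1 place).
Difference: 5728.432 °C; keep the coarser place, 10^1.
Result: 5.73 × 10³ °C.

5.73 × 10³ °C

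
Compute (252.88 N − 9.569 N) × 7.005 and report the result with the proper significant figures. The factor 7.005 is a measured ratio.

1704 N

252.88 N − 9.569 N = 243.311 N; the difference is limited to 2 decimal places (5 s.f.).
Carrying full precision, 243.311 × 7.005 = 1704.393555 N; 7.005 has 4 s.f., so the result keeps min(5, 4) = 4 s.f.
Rounded to 4 significant figures: 1704 N.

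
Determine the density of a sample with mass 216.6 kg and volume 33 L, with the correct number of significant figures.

density = 216.6 kg ÷ 33 L = 6.56363636364… kg/L.
216.6 has 4 significant figures; 33 has 2.
Division/multiplication keeps the fewest: 2 significant figures.
Rounded: 6.6 kg/L.

6.6 kg/L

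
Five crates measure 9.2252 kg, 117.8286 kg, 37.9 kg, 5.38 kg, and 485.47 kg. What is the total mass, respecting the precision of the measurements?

9.2252 kg + 117.8286 kg + 37.9 kg + 5.38 kg + 485.47 kg = 655.8038 kg.
Addition/subtraction keeps the fewest decimal places: 9.2252 → 4 decimal places, 117.8286 → 4 decimal places, 37.9 → 1 decimal place, 5.38 → 2 decimal places, 485.47 → 2 decimal places; limit is 1.
Rounded to 1 decimal place: 655.8 kg.

655.8 kg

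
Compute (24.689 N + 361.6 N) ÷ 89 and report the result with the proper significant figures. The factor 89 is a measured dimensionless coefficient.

4.3 N

24.689 N + 361.6 N = 386.289 N; the sum is limited to 1 decimal place (4 s.f.).
Carrying full precision, 386.289 ÷ 89 = 4.3403258427… N; 89 has 2 s.f., so the result keeps min(4, 2) = 2 s.f.
Rounded to 2 significant figures: 4.3 N.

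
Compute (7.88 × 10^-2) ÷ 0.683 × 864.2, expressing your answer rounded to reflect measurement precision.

(7.88 × 10^-2) ÷ 0.683 × 864.2 = 99.7056515373…
Multiplication/division keeps the fewest significant figures: 7.88 × 10^-2 → 3 s.f., 0.683 → 3 s.f., 864.2 → 4 s.f.; limit is 3.
Rounded to 3 significant figures: 99.7.

99.7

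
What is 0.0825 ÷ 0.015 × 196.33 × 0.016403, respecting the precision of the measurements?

0.0825 ÷ 0.015 × 196.33 × 0.016403 = 17.712205445
Multiplication/division keeps the fewest significant figures: 0.0825 → 3 s.f., 0.015 → 2 s.f., 196.33 → 5 s.f., 0.016403 → 5 s.f.; limit is 2.
Rounded to 2 significant figures: 18.

18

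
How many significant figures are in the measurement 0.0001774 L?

4

0.0001774: leading zeros are not significant.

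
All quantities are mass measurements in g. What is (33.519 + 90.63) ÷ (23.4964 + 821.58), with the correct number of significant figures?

1.4691 × 10⁻¹

33.519 + 90.63 = 124.149, limited to 2 d.p. → 5 s.f.; 23.4964 + 821.58 = 845.0764, limited to 2 d.p. → 5 s.f.
Carrying full precision, 124.149 ÷ 845.0764 = 0.146908610866…; keep min(5, 5) = 5 s.f.
Rounded to 5 significant figures: 1.4691 × 10⁻¹.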